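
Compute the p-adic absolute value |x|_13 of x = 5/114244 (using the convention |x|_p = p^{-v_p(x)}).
|5/114244|_13 = 28561

Step 1 — compute v_13(x) by factoring powers of 13 out of the numerator and denominator: v_13(5/114244) = -4. Step 2 — apply |x|_p = p^{-v_p(x)} = 13^{4} = 28561.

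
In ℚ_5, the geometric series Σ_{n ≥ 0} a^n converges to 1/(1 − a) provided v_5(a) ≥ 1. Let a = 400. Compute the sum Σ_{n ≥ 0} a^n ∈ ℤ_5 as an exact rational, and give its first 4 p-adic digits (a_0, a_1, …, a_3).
Σ a^n = 1/(1 − a) = -1/399;  first 4 digits = (1, 0, 1, 3)

v_5(a) = 2 ≥ 1, so the series converges in ℤ_5 to 1/(1 − a) = 1/(1 − 400) = -1/399. Expand this rational in ℤ_5: compute digits iteratively via d_i = x_i mod 5, x_{i+1} = (x_i − d_i)/5. The first 4 digits are (1, 0, 1, 3).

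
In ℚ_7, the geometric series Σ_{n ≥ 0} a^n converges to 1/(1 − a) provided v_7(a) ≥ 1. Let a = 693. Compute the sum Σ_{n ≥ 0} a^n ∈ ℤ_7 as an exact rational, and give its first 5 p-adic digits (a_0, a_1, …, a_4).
Σ a^n = 1/(1 − a) = -1/692;  first 5 digits = (1, 1, 1, 3, 5)

v_7(a) = 1 ≥ 1, so the series converges in ℤ_7 to 1/(1 − a) = 1/(1 − 693) = -1/692. Expand this rational in ℤ_7: compute digits iteratively via d_i = x_i mod 7, x_{i+1} = (x_i − d_i)/7. The first 5 digits are (1, 1, 1, 3, 5).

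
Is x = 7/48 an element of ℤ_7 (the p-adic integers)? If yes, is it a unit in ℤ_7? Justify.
x ∈ ℤ_7 but not a unit; v_7(x) = 1 > 0

ℤ_7 = {x ∈ ℚ_7 : v_7(x) ≥ 0} and ℤ_7^× = {x ∈ ℤ_7 : v_7(x) = 0}. Here v_7(7/48) = v_7(num) − v_7(den) = 1; compare against these criteria.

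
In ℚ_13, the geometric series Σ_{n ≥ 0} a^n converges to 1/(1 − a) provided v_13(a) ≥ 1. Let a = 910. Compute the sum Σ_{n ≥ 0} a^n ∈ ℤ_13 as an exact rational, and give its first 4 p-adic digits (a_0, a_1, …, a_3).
Σ a^n = 1/(1 − a) = -1/909;  first 4 digits = (1, 5, 4, 8)

v_13(a) = 1 ≥ 1, so the series converges in ℤ_13 to 1/(1 − a) = 1/(1 − 910) = -1/909. Expand this rational in ℤ_13: compute digits iteratively via d_i = x_i mod 13, x_{i+1} = (x_i − d_i)/13. The first 4 digits are (1, 5, 4, 8).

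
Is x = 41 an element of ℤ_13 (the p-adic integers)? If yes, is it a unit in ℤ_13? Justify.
x ∈ ℤ_13^× (unit); v_13(x) = 0

ℤ_13 = {x ∈ ℚ_13 : v_13(x) ≥ 0} and ℤ_13^× = {x ∈ ℤ_13 : v_13(x) = 0}. Here v_13(41) = v_13(num) − v_13(den) = 0; compare against these criteria.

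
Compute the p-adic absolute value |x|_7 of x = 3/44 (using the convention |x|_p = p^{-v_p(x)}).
|3/44|_7 = 1

Step 1 — compute v_7(x) by factoring powers of 7 out of the numerator and denominator: v_7(3/44) = 0. Step 2 — apply |x|_p = p^{-v_p(x)} = 7^{0} = 1.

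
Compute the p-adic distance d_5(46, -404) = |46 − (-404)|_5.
d_5(46, -404) = 1/25

Step 1 — x − y = 46 − (-404) = 450. Step 2 — v_5(450) = 2 (factor: 450 = (5^2 · 18); the sign does not affect v_p). Step 3 — |x − y|_5 = 5^{-2} = 1/25.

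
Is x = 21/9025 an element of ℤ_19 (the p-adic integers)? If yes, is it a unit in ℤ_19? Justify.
x ∉ ℤ_19 (v_19(x) = -2 < 0)

ℤ_19 = {x ∈ ℚ_19 : v_19(x) ≥ 0} and ℤ_19^× = {x ∈ ℤ_19 : v_19(x) = 0}. Here v_19(21/9025) = v_19(num) − v_19(den) = -2; compare against these criteria.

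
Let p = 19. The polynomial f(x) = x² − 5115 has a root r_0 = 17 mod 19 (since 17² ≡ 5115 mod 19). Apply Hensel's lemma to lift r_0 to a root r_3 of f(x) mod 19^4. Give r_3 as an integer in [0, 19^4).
r_3 = 36174 (mod 130321)

Hensel's recurrence: r_{i+1} = r_i − f(r_i)·(f′(r_i))^{-1} mod 19^{i+2}, with f′(x) = 2x. Iterate:
  r_0 = 17 (mod 19)
  r_1 = 74 (mod 361)
  r_2 = 1879 (mod 6859)
  r_3 = 36174 (mod 130321)
Final: r_3 = 36174, and one checks f(r_3) ≡ 0 mod 19^4.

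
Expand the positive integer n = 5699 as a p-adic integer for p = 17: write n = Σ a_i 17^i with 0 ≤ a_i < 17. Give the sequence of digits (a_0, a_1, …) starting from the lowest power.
(a_0, a_1, …) = (4, 12, 2, 1)

Repeated division by 17 gives the digits low-to-high: 5699 = 4 + 12·17^1 + 2·17^2 + 1·17^3. Digit sequence: (4, 12, 2, 1).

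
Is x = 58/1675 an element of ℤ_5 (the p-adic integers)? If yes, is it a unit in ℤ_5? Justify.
x ∉ ℤ_5 (v_5(x) = -2 < 0)

ℤ_5 = {x ∈ ℚ_5 : v_5(x) ≥ 0} and ℤ_5^× = {x ∈ ℤ_5 : v_5(x) = 0}. Here v_5(58/1675) = v_5(num) − v_5(den) = -2; compare against these criteria.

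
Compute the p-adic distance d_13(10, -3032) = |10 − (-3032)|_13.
d_13(10, -3032) = 1/169

Step 1 — x − y = 10 − (-3032) = 3042. Step 2 — v_13(3042) = 2 (factor: 3042 = (13^2 · 18); the sign does not affect v_p). Step 3 — |x − y|_13 = 13^{-2} = 1/169.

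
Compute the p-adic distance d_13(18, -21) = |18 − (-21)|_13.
d_13(18, -21) = 1/13

Step 1 — x − y = 18 − (-21) = 39. Step 2 — v_13(39) = 1 (factor: 39 = (13^1 · 3); the sign does not affect v_p). Step 3 — |x − y|_13 = 13^{-1} = 1/13.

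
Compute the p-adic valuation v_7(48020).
v_7(48020) = 4

v_7(n) is the largest exponent k such that 7^k divides n. Factor out: 48020 = 7^4 · 20. (Sign doesn't affect v_p.) So v_7(48020) = 4.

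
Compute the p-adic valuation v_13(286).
v_13(286) = 1

v_13(n) is the largest exponent k such that 13^k divides n. Factor out: 286 = 13^1 · 22. (Sign doesn't affect v_p.) So v_13(286) = 1.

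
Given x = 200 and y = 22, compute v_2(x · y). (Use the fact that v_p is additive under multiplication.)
v_2(4400) = 4

v_p(x) = 3 (factor: 200 = 2^3 · 25); v_p(y) = 1 (factor: 22 = 2^1 · 11). Additivity: v_p(xy) = v_p(x) + v_p(y) = 3 + 1 = 4. (Direct check: xy = 4400 = 2^4 · (275).)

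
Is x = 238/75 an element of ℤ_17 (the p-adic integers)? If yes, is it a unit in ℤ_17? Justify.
x ∈ ℤ_17 but not a unit; v_17(x) = 1 > 0

ℤ_17 = {x ∈ ℚ_17 : v_17(x) ≥ 0} and ℤ_17^× = {x ∈ ℤ_17 : v_17(x) = 0}. Here v_17(238/75) = v_17(num) − v_17(den) = 1; compare against these criteria.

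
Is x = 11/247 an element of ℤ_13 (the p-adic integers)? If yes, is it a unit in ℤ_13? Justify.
x ∉ ℤ_13 (v_13(x) = -1 < 0)

ℤ_13 = {x ∈ ℚ_13 : v_13(x) ≥ 0} and ℤ_13^× = {x ∈ ℤ_13 : v_13(x) = 0}. Here v_13(11/247) = v_13(num) − v_13(den) = -1; compare against these criteria.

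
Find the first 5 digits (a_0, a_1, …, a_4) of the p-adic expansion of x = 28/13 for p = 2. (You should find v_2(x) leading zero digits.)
(a_0, …, a_4) = (0, 0, 1, 1, 0)

v_2(28/13) = 2, so a_0 = ... = a_1 = 0. Factor out: x = 2^2 · u with u = 7/13 a unit in ℤ_2. Expand u iteratively via a_{v+i} = u_i mod 2, u_{i+1} = (u_i − a_{v+i})/2:
  u_0 = 7/13;  a_2 = 1;  u_1 = (u_0 − 1)/2 = -3/13
  u_1 = -3/13;  a_3 = 1;  u_2 = (u_1 − 1)/2 = -8/13
  u_2 = -8/13;  a_4 = 0;  u_3 = (u_2 − 0)/2 = -4/13
Digits: (0, 0, 1, 1, 0).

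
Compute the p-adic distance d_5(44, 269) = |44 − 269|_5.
d_5(44, 269) = 1/25

Step 1 — x − y = 44 − 269 = -225. Step 2 — v_5(-225) = 2 (factor: -225 = −(5^2 · 9); the sign does not affect v_p). Step 3 — |x − y|_5 = 5^{-2} = 1/25.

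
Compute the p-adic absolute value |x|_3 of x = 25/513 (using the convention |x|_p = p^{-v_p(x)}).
|25/513|_3 = 27

Step 1 — compute v_3(x) by factoring powers of 3 out of the numerator and denominator: v_3(25/513) = -3. Step 2 — apply |x|_p = p^{-v_p(x)} = 3^{3} = 27.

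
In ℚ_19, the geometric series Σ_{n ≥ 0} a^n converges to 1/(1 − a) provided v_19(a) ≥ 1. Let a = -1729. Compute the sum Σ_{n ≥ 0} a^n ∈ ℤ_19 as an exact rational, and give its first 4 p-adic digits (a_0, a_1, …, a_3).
Σ a^n = 1/(1 − a) = 1/1730;  first 4 digits = (1, 4, 11, 5)

v_19(a) = 1 ≥ 1, so the series converges in ℤ_19 to 1/(1 − a) = 1/(1 − (-1729)) = 1/1730. Expand this rational in ℤ_19: compute digits iteratively via d_i = x_i mod 19, x_{i+1} = (x_i − d_i)/19. The first 4 digits are (1, 4, 11, 5).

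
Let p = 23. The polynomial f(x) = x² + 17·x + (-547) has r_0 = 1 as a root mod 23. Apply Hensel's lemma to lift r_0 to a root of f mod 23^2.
r_1 = 1 (mod 529)

Hensel: r_{i+1} = r_i − f(r_i)·(f′(r_i))^{-1} mod 23^{i+2}, f′(x) = 2x + 17. Iterate:
  r_0 = 1 (mod 23)
  r_1 = 1 (mod 529)
Final: r = 1 satisfies f(r) ≡ 0 mod 23^2.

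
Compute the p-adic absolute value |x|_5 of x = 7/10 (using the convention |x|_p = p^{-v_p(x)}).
|7/10|_5 = 5

Step 1 — compute v_5(x) by factoring powers of 5 out of the numerator and denominator: v_5(7/10) = -1. Step 2 — apply |x|_p = p^{-v_p(x)} = 5^{1} = 5.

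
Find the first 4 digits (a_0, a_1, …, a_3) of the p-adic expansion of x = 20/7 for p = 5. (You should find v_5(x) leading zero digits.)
(a_0, …, a_3) = (0, 2, 4, 2)

v_5(20/7) = 1, so a_0 = ... = a_0 = 0. Factor out: x = 5^1 · u with u = 4/7 a unit in ℤ_5. Expand u iteratively via a_{v+i} = u_i mod 5, u_{i+1} = (u_i − a_{v+i})/5:
  u_0 = 4/7;  a_1 = 2;  u_1 = (u_0 − 2)/5 = -2/7
  u_1 = -2/7;  a_2 = 4;  u_2 = (u_1 − 4)/5 = -6/7
  u_2 = -6/7;  a_3 = 2;  u_3 = (u_2 − 2)/5 = -4/7
Digits: (0, 2, 4, 2).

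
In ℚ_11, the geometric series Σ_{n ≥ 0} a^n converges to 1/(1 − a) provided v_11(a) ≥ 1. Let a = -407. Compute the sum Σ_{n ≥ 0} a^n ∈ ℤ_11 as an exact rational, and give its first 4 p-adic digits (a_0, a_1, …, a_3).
Σ a^n = 1/(1 − a) = 1/408;  first 4 digits = (1, 7, 1, 5)

v_11(a) = 1 ≥ 1, so the series converges in ℤ_11 to 1/(1 − a) = 1/(1 − (-407)) = 1/408. Expand this rational in ℤ_11: compute digits iteratively via d_i = x_i mod 11, x_{i+1} = (x_i − d_i)/11. The first 4 digits are (1, 7, 1, 5).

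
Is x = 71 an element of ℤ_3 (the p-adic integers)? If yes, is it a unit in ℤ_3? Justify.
x ∈ ℤ_3^× (unit); v_3(x) = 0

ℤ_3 = {x ∈ ℚ_3 : v_3(x) ≥ 0} and ℤ_3^× = {x ∈ ℤ_3 : v_3(x) = 0}. Here v_3(71) = v_3(num) − v_3(den) = 0; compare against these criteria.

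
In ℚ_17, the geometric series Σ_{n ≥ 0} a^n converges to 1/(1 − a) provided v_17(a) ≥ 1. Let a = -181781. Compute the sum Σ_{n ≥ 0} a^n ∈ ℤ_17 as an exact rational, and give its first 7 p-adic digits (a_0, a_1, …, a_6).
Σ a^n = 1/(1 − a) = 1/181782;  first 7 digits = (1, 0, 0, 14, 14, 16, 8)

v_17(a) = 3 ≥ 1, so the series converges in ℤ_17 to 1/(1 − a) = 1/(1 − (-181781)) = 1/181782. Expand this rational in ℤ_17: compute digits iteratively via d_i = x_i mod 17, x_{i+1} = (x_i − d_i)/17. The first 7 digits are (1, 0, 0, 14, 14, 16, 8).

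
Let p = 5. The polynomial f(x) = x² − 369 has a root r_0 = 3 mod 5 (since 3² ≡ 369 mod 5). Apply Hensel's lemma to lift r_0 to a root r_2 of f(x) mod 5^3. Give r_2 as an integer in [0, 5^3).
r_2 = 88 (mod 125)

Hensel's recurrence: r_{i+1} = r_i − f(r_i)·(f′(r_i))^{-1} mod 5^{i+2}, with f′(x) = 2x. Iterate:
  r_0 = 3 (mod 5)
  r_1 = 13 (mod 25)
  r_2 = 88 (mod 125)
Final: r_2 = 88, and one checks f(r_2) ≡ 0 mod 5^3.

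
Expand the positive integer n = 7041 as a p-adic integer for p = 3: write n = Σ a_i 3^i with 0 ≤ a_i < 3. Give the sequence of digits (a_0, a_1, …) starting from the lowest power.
(a_0, a_1, …) = (0, 1, 2, 2, 2, 1, 0, 0, 1)

Repeated division by 3 gives the digits low-to-high: 7041 = 1·3^1 + 2·3^2 + 2·3^3 + 2·3^4 + 1·3^5 + 1·3^8. Digit sequence: (0, 1, 2, 2, 2, 1, 0, 0, 1).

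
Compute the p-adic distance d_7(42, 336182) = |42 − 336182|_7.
d_7(42, 336182) = 1/16807

Step 1 — x − y = 42 − 336182 = -336140. Step 2 — v_7(-336140) = 5 (factor: -336140 = −(7^5 · 20); the sign does not affect v_p). Step 3 — |x − y|_7 = 7^{-5} = 1/16807.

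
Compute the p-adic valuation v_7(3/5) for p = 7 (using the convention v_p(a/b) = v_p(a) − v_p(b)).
v_7(3/5) = 0

Factor powers of 7 from the numerator and denominator of the reduced fraction: 3 = 7^0 · 3 and 5 = 7^0 · 5. Apply v_p(a/b) = v_p(a) − v_p(b): v_7(3/5) = 0 − 0 = 0.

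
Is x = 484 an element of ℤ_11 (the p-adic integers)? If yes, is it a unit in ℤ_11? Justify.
x ∈ ℤ_11 but not a unit; v_11(x) = 2 > 0

ℤ_11 = {x ∈ ℚ_11 : v_11(x) ≥ 0} and ℤ_11^× = {x ∈ ℤ_11 : v_11(x) = 0}. Here v_11(484) = v_11(num) − v_11(den) = 2; compare against these criteria.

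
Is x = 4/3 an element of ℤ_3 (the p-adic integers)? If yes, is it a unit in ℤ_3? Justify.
x ∉ ℤ_3 (v_3(x) = -1 < 0)

ℤ_3 = {x ∈ ℚ_3 : v_3(x) ≥ 0} and ℤ_3^× = {x ∈ ℤ_3 : v_3(x) = 0}. Here v_3(4/3) = v_3(num) − v_3(den) = -1; compare against these criteria.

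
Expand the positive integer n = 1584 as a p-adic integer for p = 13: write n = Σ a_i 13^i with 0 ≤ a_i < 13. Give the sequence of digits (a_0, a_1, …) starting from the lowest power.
(a_0, a_1, …) = (11, 4, 9)

Repeated division by 13 gives the digits low-to-high: 1584 = 11 + 4·13^1 + 9·13^2. Digit sequence: (11, 4, 9).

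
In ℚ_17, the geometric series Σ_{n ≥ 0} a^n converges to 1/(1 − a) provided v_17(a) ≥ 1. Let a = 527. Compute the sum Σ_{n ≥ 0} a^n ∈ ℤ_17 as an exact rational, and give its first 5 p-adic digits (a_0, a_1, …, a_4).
Σ a^n = 1/(1 − a) = -1/526;  first 5 digits = (1, 14, 10, 12, 0)

v_17(a) = 1 ≥ 1, so the series converges in ℤ_17 to 1/(1 − a) = 1/(1 − 527) = -1/526. Expand this rational in ℤ_17: compute digits iteratively via d_i = x_i mod 17, x_{i+1} = (x_i − d_i)/17. The first 5 digits are (1, 14, 10, 12, 0).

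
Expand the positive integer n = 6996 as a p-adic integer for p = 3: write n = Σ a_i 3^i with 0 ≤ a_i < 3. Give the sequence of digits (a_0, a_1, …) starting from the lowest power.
(a_0, a_1, …) = (0, 1, 0, 1, 2, 1, 0, 0, 1)

Repeated division by 3 gives the digits low-to-high: 6996 = 1·3^1 + 1·3^3 + 2·3^4 + 1·3^5 + 1·3^8. Digit sequence: (0, 1, 0, 1, 2, 1, 0, 0, 1).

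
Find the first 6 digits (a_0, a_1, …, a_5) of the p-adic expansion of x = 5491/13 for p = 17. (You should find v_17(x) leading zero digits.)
(a_0, …, a_5) = (0, 0, 8, 14, 7, 10)

v_17(5491/13) = 2, so a_0 = ... = a_1 = 0. Factor out: x = 17^2 · u with u = 19/13 a unit in ℤ_17. Expand u iteratively via a_{v+i} = u_i mod 17, u_{i+1} = (u_i − a_{v+i})/17:
  u_0 = 19/13;  a_2 = 8;  u_1 = (u_0 − 8)/17 = -5/13
  u_1 = -5/13;  a_3 = 14;  u_2 = (u_1 − 14)/17 = -11/13
  u_2 = -11/13;  a_4 = 7;  u_3 = (u_2 − 7)/17 = -6/13
  u_3 = -6/13;  a_5 = 10;  u_4 = (u_3 − 10)/17 = -8/13
Digits: (0, 0, 8, 14, 7, 10).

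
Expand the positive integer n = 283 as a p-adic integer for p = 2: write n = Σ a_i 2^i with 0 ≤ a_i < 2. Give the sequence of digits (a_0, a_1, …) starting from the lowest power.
(a_0, a_1, …) = (1, 1, 0, 1, 1, 0, 0, 0, 1)

Repeated division by 2 gives the digits low-to-high: 283 = 1 + 1·2^1 + 1·2^3 + 1·2^4 + 1·2^8. Digit sequence: (1, 1, 0, 1, 1, 0, 0, 0, 1).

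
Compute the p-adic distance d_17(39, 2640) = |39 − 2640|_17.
d_17(39, 2640) = 1/289

Step 1 — x − y = 39 − 2640 = -2601. Step 2 — v_17(-2601) = 2 (factor: -2601 = −(17^2 · 9); the sign does not affect v_p). Step 3 — |x − y|_17 = 17^{-2} = 1/289.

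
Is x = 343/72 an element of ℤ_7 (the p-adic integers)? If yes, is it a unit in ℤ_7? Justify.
x ∈ ℤ_7 but not a unit; v_7(x) = 3 > 0

ℤ_7 = {x ∈ ℚ_7 : v_7(x) ≥ 0} and ℤ_7^× = {x ∈ ℤ_7 : v_7(x) = 0}. Here v_7(343/72) = v_7(num) − v_7(den) = 3; compare against these criteria.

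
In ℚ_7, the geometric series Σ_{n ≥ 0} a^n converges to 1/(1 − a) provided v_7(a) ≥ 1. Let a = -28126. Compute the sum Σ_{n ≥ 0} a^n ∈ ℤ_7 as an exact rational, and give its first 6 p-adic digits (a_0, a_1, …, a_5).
Σ a^n = 1/(1 − a) = 1/28127;  first 6 digits = (1, 0, 0, 2, 2, 5)

v_7(a) = 3 ≥ 1, so the series converges in ℤ_7 to 1/(1 − a) = 1/(1 − (-28126)) = 1/28127. Expand this rational in ℤ_7: compute digits iteratively via d_i = x_i mod 7, x_{i+1} = (x_i − d_i)/7. The first 6 digits are (1, 0, 0, 2, 2, 5).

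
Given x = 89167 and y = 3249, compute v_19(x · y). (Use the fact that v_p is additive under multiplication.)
v_19(289703583) = 5

v_p(x) = 3 (factor: 89167 = 19^3 · 13); v_p(y) = 2 (factor: 3249 = 19^2 · 9). Additivity: v_p(xy) = v_p(x) + v_p(y) = 3 + 2 = 5. (Direct check: xy = 289703583 = 19^5 · (117).)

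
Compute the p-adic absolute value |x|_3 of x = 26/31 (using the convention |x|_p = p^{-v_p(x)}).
|26/31|_3 = 1

Step 1 — compute v_3(x) by factoring powers of 3 out of the numerator and denominator: v_3(26/31) = 0. Step 2 — apply |x|_p = p^{-v_p(x)} = 3^{0} = 1.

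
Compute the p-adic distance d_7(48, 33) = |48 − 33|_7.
d_7(48, 33) = 1

Step 1 — x − y = 48 − 33 = 15. Step 2 — v_7(15) = 0 (factor: 15 = (7^0 · 15); the sign does not affect v_p). Step 3 — |x − y|_7 = 7^{0} = 1.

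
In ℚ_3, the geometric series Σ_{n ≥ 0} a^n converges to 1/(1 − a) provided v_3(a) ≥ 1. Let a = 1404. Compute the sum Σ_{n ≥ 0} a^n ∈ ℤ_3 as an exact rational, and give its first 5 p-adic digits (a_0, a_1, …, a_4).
Σ a^n = 1/(1 − a) = -1/1403;  first 5 digits = (1, 0, 0, 1, 2)

v_3(a) = 3 ≥ 1, so the series converges in ℤ_3 to 1/(1 − a) = 1/(1 − 1404) = -1/1403. Expand this rational in ℤ_3: compute digits iteratively via d_i = x_i mod 3, x_{i+1} = (x_i − d_i)/3. The first 5 digits are (1, 0, 0, 1, 2).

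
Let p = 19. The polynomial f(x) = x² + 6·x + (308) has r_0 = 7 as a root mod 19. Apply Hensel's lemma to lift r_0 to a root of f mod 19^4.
r_3 = 67476 (mod 130321)

Hensel: r_{i+1} = r_i − f(r_i)·(f′(r_i))^{-1} mod 19^{i+2}, f′(x) = 2x + 6. Iterate:
  r_0 = 7 (mod 19)
  r_1 = 330 (mod 361)
  r_2 = 5745 (mod 6859)
  r_3 = 67476 (mod 130321)
Final: r = 67476 satisfies f(r) ≡ 0 mod 19^4.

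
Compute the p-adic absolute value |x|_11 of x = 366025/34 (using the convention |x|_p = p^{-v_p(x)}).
|366025/34|_11 = 1/14641

Step 1 — compute v_11(x) by factoring powers of 11 out of the numerator and denominator: v_11(366025/34) = 4. Step 2 — apply |x|_p = p^{-v_p(x)} = 11^{-4} = 1/14641.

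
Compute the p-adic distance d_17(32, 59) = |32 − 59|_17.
d_17(32, 59) = 1

Step 1 — x − y = 32 − 59 = -27. Step 2 — v_17(-27) = 0 (factor: -27 = −(17^0 · 27); the sign does not affect v_p). Step 3 — |x − y|_17 = 17^{0} = 1.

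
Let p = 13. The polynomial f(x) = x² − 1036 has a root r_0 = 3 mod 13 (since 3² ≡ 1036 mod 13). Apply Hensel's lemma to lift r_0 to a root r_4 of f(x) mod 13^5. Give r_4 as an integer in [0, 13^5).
r_4 = 62676 (mod 371293)

Hensel's recurrence: r_{i+1} = r_i − f(r_i)·(f′(r_i))^{-1} mod 13^{i+2}, with f′(x) = 2x. Iterate:
  r_0 = 3 (mod 13)
  r_1 = 146 (mod 169)
  r_2 = 1160 (mod 2197)
  r_3 = 5554 (mod 28561)
  r_4 = 62676 (mod 371293)
Final: r_4 = 62676, and one checks f(r_4) ≡ 0 mod 13^5.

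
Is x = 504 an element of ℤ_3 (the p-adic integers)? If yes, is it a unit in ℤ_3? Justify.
x ∈ ℤ_3 but not a unit; v_3(x) = 2 > 0

ℤ_3 = {x ∈ ℚ_3 : v_3(x) ≥ 0} and ℤ_3^× = {x ∈ ℤ_3 : v_3(x) = 0}. Here v_3(504) = v_3(num) − v_3(den) = 2; compare against these criteria.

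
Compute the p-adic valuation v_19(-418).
v_19(-418) = 1

v_19(n) is the largest exponent k such that 19^k divides n. Factor out: -418 = -19^1 · 22. (Sign doesn't affect v_p.) So v_19(-418) = 1.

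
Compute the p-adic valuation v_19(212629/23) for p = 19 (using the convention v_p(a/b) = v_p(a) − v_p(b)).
v_19(212629/23) = 3

Factor powers of 19 from the numerator and denominator of the reduced fraction: 212629 = 19^3 · 31 and 23 = 19^0 · 23. Apply v_p(a/b) = v_p(a) − v_p(b): v_19(212629/23) = 3 − 0 = 3.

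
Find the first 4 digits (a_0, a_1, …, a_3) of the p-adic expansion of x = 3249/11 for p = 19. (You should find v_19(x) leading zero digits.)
(a_0, …, a_3) = (0, 0, 6, 17)

v_19(3249/11) = 2, so a_0 = ... = a_1 = 0. Factor out: x = 19^2 · u with u = 9/11 a unit in ℤ_19. Expand u iteratively via a_{v+i} = u_i mod 19, u_{i+1} = (u_i − a_{v+i})/19:
  u_0 = 9/11;  a_2 = 6;  u_1 = (u_0 − 6)/19 = -3/11
  u_1 = -3/11;  a_3 = 17;  u_2 = (u_1 − 17)/19 = -10/11
Digits: (0, 0, 6, 17).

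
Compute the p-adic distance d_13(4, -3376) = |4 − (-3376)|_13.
d_13(4, -3376) = 1/169

Step 1 — x − y = 4 − (-3376) = 3380. Step 2 — v_13(3380) = 2 (factor: 3380 = (13^2 · 20); the sign does not affect v_p). Step 3 — |x − y|_13 = 13^{-2} = 1/169.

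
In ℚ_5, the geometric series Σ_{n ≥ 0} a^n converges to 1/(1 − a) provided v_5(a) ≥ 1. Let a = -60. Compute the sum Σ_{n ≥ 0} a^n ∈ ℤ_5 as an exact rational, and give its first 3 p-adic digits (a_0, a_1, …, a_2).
Σ a^n = 1/(1 − a) = 1/61;  first 3 digits = (1, 3, 1)

v_5(a) = 1 ≥ 1, so the series converges in ℤ_5 to 1/(1 − a) = 1/(1 − (-60)) = 1/61. Expand this rational in ℤ_5: compute digits iteratively via d_i = x_i mod 5, x_{i+1} = (x_i − d_i)/5. The first 3 digits are (1, 3, 1).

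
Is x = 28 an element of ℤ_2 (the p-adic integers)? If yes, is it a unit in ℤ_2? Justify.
x ∈ ℤ_2 but not a unit; v_2(x) = 2 > 0

ℤ_2 = {x ∈ ℚ_2 : v_2(x) ≥ 0} and ℤ_2^× = {x ∈ ℤ_2 : v_2(x) = 0}. Here v_2(28) = v_2(num) − v_2(den) = 2; compare against these criteria.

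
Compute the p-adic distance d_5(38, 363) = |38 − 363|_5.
d_5(38, 363) = 1/25

Step 1 — x − y = 38 − 363 = -325. Step 2 — v_5(-325) = 2 (factor: -325 = −(5^2 · 13); the sign does not affect v_p). Step 3 — |x − y|_5 = 5^{-2} = 1/25.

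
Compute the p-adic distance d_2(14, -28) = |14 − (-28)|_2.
d_2(14, -28) = 1/2

Step 1 — x − y = 14 − (-28) = 42. Step 2 — v_2(42) = 1 (factor: 42 = (2^1 · 21); the sign does not affect v_p). Step 3 — |x − y|_2 = 2^{-1} = 1/2.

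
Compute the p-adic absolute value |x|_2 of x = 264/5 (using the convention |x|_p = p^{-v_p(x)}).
|264/5|_2 = 1/8

Step 1 — compute v_2(x) by factoring powers of 2 out of the numerator and denominator: v_2(264/5) = 3. Step 2 — apply |x|_p = p^{-v_p(x)} = 2^{-3} = 1/8.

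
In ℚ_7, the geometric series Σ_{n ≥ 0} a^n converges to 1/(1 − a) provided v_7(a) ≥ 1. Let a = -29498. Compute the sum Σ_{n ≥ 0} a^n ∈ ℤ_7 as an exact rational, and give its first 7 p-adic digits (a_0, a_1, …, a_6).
Σ a^n = 1/(1 − a) = 1/29499;  first 7 digits = (1, 0, 0, 5, 1, 5, 3)

v_7(a) = 3 ≥ 1, so the series converges in ℤ_7 to 1/(1 − a) = 1/(1 − (-29498)) = 1/29499. Expand this rational in ℤ_7: compute digits iteratively via d_i = x_i mod 7, x_{i+1} = (x_i − d_i)/7. The first 7 digits are (1, 0, 0, 5, 1, 5, 3).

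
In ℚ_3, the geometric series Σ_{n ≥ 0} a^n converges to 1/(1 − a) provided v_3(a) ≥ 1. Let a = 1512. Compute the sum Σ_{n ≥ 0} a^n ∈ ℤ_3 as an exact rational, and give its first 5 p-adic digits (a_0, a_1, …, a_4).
Σ a^n = 1/(1 − a) = -1/1511;  first 5 digits = (1, 0, 0, 2, 0)

v_3(a) = 3 ≥ 1, so the series converges in ℤ_3 to 1/(1 − a) = 1/(1 − 1512) = -1/1511. Expand this rational in ℤ_3: compute digits iteratively via d_i = x_i mod 3, x_{i+1} = (x_i − d_i)/3. The first 5 digits are (1, 0, 0, 2, 0).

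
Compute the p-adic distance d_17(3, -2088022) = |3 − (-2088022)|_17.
d_17(3, -2088022) = 1/83521

Step 1 — x − y = 3 − (-2088022) = 2088025. Step 2 — v_17(2088025) = 4 (factor: 2088025 = (17^4 · 25); the sign does not affect v_p). Step 3 — |x − y|_17 = 17^{-4} = 1/83521.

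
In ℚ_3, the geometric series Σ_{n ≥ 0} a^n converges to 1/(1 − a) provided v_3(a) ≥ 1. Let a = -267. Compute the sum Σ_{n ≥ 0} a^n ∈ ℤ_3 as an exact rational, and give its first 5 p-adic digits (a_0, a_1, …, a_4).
Σ a^n = 1/(1 − a) = 1/268;  first 5 digits = (1, 1, 1, 0, 2)

v_3(a) = 1 ≥ 1, so the series converges in ℤ_3 to 1/(1 − a) = 1/(1 − (-267)) = 1/268. Expand this rational in ℤ_3: compute digits iteratively via d_i = x_i mod 3, x_{i+1} = (x_i − d_i)/3. The first 5 digits are (1, 1, 1, 0, 2).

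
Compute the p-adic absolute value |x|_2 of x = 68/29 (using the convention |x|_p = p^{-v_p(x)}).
|68/29|_2 = 1/4

Step 1 — compute v_2(x) by factoring powers of 2 out of the numerator and denominator: v_2(68/29) = 2. Step 2 — apply |x|_p = p^{-v_p(x)} = 2^{-2} = 1/4.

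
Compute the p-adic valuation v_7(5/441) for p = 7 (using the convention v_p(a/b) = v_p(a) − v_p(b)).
v_7(5/441) = -2

Factor powers of 7 from the numerator and denominator of the reduced fraction: 5 = 7^0 · 5 and 441 = 7^2 · 9. Apply v_p(a/b) = v_p(a) − v_p(b): v_7(5/441) = 0 − 2 = -2.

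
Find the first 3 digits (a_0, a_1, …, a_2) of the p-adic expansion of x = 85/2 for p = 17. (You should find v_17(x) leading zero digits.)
(a_0, …, a_2) = (0, 11, 8)

v_17(85/2) = 1, so a_0 = ... = a_0 = 0. Factor out: x = 17^1 · u with u = 5/2 a unit in ℤ_17. Expand u iteratively via a_{v+i} = u_i mod 17, u_{i+1} = (u_i − a_{v+i})/17:
  u_0 = 5/2;  a_1 = 11;  u_1 = (u_0 − 11)/17 = -1/2
  u_1 = -1/2;  a_2 = 8;  u_2 = (u_1 − 8)/17 = -1/2
Digits: (0, 11, 8).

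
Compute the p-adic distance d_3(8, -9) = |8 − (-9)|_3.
d_3(8, -9) = 1

Step 1 — x − y = 8 − (-9) = 17. Step 2 — v_3(17) = 0 (factor: 17 = (3^0 · 17); the sign does not affect v_p). Step 3 — |x − y|_3 = 3^{0} = 1.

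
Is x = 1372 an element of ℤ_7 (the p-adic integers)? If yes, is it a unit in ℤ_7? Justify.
x ∈ ℤ_7 but not a unit; v_7(x) = 3 > 0

ℤ_7 = {x ∈ ℚ_7 : v_7(x) ≥ 0} and ℤ_7^× = {x ∈ ℤ_7 : v_7(x) = 0}. Here v_7(1372) = v_7(num) − v_7(den) = 3; compare against these criteria.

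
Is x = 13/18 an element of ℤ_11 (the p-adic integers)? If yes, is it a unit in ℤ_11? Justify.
x ∈ ℤ_11^× (unit); v_11(x) = 0

ℤ_11 = {x ∈ ℚ_11 : v_11(x) ≥ 0} and ℤ_11^× = {x ∈ ℤ_11 : v_11(x) = 0}. Here v_11(13/18) = v_11(num) − v_11(den) = 0; compare against these criteria.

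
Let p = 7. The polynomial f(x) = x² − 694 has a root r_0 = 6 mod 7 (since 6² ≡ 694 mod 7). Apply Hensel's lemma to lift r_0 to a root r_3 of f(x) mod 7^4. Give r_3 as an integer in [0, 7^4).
r_3 = 1588 (mod 2401)

Hensel's recurrence: r_{i+1} = r_i − f(r_i)·(f′(r_i))^{-1} mod 7^{i+2}, with f′(x) = 2x. Iterate:
  r_0 = 6 (mod 7)
  r_1 = 20 (mod 49)
  r_2 = 216 (mod 343)
  r_3 = 1588 (mod 2401)
Final: r_3 = 1588, and one checks f(r_3) ≡ 0 mod 7^4.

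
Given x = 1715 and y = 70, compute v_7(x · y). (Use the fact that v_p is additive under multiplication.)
v_7(120050) = 4

v_p(x) = 3 (factor: 1715 = 7^3 · 5); v_p(y) = 1 (factor: 70 = 7^1 · 10). Additivity: v_p(xy) = v_p(x) + v_p(y) = 3 + 1 = 4. (Direct check: xy = 120050 = 7^4 · (50).)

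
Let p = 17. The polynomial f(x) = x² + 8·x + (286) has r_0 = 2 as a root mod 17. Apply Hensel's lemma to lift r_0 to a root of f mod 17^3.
r_2 = 3300 (mod 4913)

Hensel: r_{i+1} = r_i − f(r_i)·(f′(r_i))^{-1} mod 17^{i+2}, f′(x) = 2x + 8. Iterate:
  r_0 = 2 (mod 17)
  r_1 = 121 (mod 289)
  r_2 = 3300 (mod 4913)
Final: r = 3300 satisfies f(r) ≡ 0 mod 17^3.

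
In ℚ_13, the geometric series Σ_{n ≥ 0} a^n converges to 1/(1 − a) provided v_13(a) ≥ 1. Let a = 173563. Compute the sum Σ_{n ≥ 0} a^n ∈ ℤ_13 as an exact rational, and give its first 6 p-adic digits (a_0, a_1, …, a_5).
Σ a^n = 1/(1 − a) = -1/173562;  first 6 digits = (1, 0, 0, 1, 6, 0)

v_13(a) = 3 ≥ 1, so the series converges in ℤ_13 to 1/(1 − a) = 1/(1 − 173563) = -1/173562. Expand this rational in ℤ_13: compute digits iteratively via d_i = x_i mod 13, x_{i+1} = (x_i − d_i)/13. The first 6 digits are (1, 0, 0, 1, 6, 0).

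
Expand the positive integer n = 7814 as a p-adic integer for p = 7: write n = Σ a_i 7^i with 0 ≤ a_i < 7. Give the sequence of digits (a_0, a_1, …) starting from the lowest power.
(a_0, a_1, …) = (2, 3, 5, 1, 3)

Repeated division by 7 gives the digits low-to-high: 7814 = 2 + 3·7^1 + 5·7^2 + 1·7^3 + 3·7^4. Digit sequence: (2, 3, 5, 1, 3).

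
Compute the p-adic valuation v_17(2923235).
v_17(2923235) = 4

v_17(n) is the largest exponent k such that 17^k divides n. Factor out: 2923235 = 17^4 · 35. (Sign doesn't affect v_p.) So v_17(2923235) = 4.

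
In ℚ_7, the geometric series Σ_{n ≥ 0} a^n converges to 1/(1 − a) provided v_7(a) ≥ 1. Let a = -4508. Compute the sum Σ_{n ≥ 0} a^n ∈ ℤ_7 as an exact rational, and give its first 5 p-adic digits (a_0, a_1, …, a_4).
Σ a^n = 1/(1 − a) = 1/4509;  first 5 digits = (1, 0, 6, 0, 6)

v_7(a) = 2 ≥ 1, so the series converges in ℤ_7 to 1/(1 − a) = 1/(1 − (-4508)) = 1/4509. Expand this rational in ℤ_7: compute digits iteratively via d_i = x_i mod 7, x_{i+1} = (x_i − d_i)/7. The first 5 digits are (1, 0, 6, 0, 6).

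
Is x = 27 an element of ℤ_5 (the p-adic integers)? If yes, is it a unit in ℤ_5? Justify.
x ∈ ℤ_5^× (unit); v_5(x) = 0

ℤ_5 = {x ∈ ℚ_5 : v_5(x) ≥ 0} and ℤ_5^× = {x ∈ ℤ_5 : v_5(x) = 0}. Here v_5(27) = v_5(num) − v_5(den) = 0; compare against these criteria.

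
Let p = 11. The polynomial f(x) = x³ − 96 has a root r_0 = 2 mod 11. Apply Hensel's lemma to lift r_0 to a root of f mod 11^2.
r_1 = 90 (mod 121)

Hensel: r_{i+1} = r_i − f(r_i)/f′(r_i) mod 11^{i+2}, where f′(x) = 3x². Iterate:
  r_0 = 2 (mod 11)
  r_1 = 90 (mod 121)
Final: r = 90 with f(r) ≡ 0 mod 11^2.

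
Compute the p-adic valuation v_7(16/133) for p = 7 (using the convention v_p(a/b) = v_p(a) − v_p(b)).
v_7(16/133) = -1

Factor powers of 7 from the numerator and denominator of the reduced fraction: 16 = 7^0 · 16 and 133 = 7^1 · 19. Apply v_p(a/b) = v_p(a) − v_p(b): v_7(16/133) = 0 − 1 = -1.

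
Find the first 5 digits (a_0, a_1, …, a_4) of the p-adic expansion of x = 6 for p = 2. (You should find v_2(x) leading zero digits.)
(a_0, …, a_4) = (0, 1, 1, 0, 0)

v_2(6) = 1, so a_0 = ... = a_0 = 0. Factor out: x = 2^1 · u with u = 3 a unit in ℤ_2. Expand u iteratively via a_{v+i} = u_i mod 2, u_{i+1} = (u_i − a_{v+i})/2:
  u_0 = 3;  a_1 = 1;  u_1 = (u_0 − 1)/2 = 1
  u_1 = 1;  a_2 = 1;  u_2 = (u_1 − 1)/2 = 0
  u_2 = 0;  a_3 = 0;  u_3 = (u_2 − 0)/2 = 0
  u_3 = 0;  a_4 = 0;  u_4 = (u_3 − 0)/2 = 0
Digits: (0, 1, 1, 0, 0).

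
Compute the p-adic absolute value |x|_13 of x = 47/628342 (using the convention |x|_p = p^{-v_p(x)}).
|47/628342|_13 = 28561

Step 1 — compute v_13(x) by factoring powers of 13 out of the numerator and denominator: v_13(47/628342) = -4. Step 2 — apply |x|_p = p^{-v_p(x)} = 13^{4} = 28561.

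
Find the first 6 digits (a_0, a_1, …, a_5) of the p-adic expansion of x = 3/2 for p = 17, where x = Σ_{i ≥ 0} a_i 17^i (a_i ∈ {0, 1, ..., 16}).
(a_0, …, a_5) = (10, 8, 8, 8, 8, 8)

v_17(3/2) = 0 (numerator and denominator both coprime to 17), so x ∈ ℤ_17^×. Compute digits iteratively via a_i = x_i mod 17, x_{i+1} = (x_i − a_i)/17, with x_0 = x:
  x_0 = 3/2;  a_0 = 10;  x_1 = (x_0 − 10)/17 = -1/2
  x_1 = -1/2;  a_1 = 8;  x_2 = (x_1 − 8)/17 = -1/2
  x_2 = -1/2;  a_2 = 8;  x_3 = (x_2 − 8)/17 = -1/2
  x_3 = -1/2;  a_3 = 8;  x_4 = (x_3 − 8)/17 = -1/2
  x_4 = -1/2;  a_4 = 8;  x_5 = (x_4 − 8)/17 = -1/2
  x_5 = -1/2;  a_5 = 8;  x_6 = (x_5 − 8)/17 = -1/2
Digits: (10, 8, 8, 8, 8, 8).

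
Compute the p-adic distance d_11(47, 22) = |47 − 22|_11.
d_11(47, 22) = 1

Step 1 — x − y = 47 − 22 = 25. Step 2 — v_11(25) = 0 (factor: 25 = (11^0 · 25); the sign does not affect v_p). Step 3 — |x − y|_11 = 11^{0} = 1.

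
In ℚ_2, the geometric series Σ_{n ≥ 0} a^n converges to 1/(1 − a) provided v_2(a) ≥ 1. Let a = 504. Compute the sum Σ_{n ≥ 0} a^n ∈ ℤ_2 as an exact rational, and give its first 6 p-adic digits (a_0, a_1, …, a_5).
Σ a^n = 1/(1 − a) = -1/503;  first 6 digits = (1, 0, 0, 1, 1, 1)

v_2(a) = 3 ≥ 1, so the series converges in ℤ_2 to 1/(1 − a) = 1/(1 − 504) = -1/503. Expand this rational in ℤ_2: compute digits iteratively via d_i = x_i mod 2, x_{i+1} = (x_i − d_i)/2. The first 6 digits are (1, 0, 0, 1, 1, 1).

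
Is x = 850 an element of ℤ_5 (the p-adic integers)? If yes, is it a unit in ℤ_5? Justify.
x ∈ ℤ_5 but not a unit; v_5(x) = 2 > 0

ℤ_5 = {x ∈ ℚ_5 : v_5(x) ≥ 0} and ℤ_5^× = {x ∈ ℤ_5 : v_5(x) = 0}. Here v_5(850) = v_5(num) − v_5(den) = 2; compare against these criteria.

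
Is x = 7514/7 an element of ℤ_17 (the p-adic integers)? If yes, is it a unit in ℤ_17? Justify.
x ∈ ℤ_17 but not a unit; v_17(x) = 2 > 0

ℤ_17 = {x ∈ ℚ_17 : v_17(x) ≥ 0} and ℤ_17^× = {x ∈ ℤ_17 : v_17(x) = 0}. Here v_17(7514/7) = v_17(num) − v_17(den) = 2; compare against these criteria.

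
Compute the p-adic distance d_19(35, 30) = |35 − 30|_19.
d_19(35, 30) = 1

Step 1 — x − y = 35 − 30 = 5. Step 2 — v_19(5) = 0 (factor: 5 = (19^0 · 5); the sign does not affect v_p). Step 3 — |x − y|_19 = 19^{0} = 1.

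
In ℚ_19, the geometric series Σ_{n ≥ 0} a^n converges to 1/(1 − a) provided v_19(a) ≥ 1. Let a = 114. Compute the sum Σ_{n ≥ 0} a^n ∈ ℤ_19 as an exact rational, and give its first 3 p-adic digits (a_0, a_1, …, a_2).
Σ a^n = 1/(1 − a) = -1/113;  first 3 digits = (1, 6, 17)

v_19(a) = 1 ≥ 1, so the series converges in ℤ_19 to 1/(1 − a) = 1/(1 − 114) = -1/113. Expand this rational in ℤ_19: compute digits iteratively via d_i = x_i mod 19, x_{i+1} = (x_i − d_i)/19. The first 3 digits are (1, 6, 17).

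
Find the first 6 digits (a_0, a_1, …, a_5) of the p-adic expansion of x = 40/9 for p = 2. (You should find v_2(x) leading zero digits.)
(a_0, …, a_5) = (0, 0, 0, 1, 0, 1)

v_2(40/9) = 3, so a_0 = ... = a_2 = 0. Factor out: x = 2^3 · u with u = 5/9 a unit in ℤ_2. Expand u iteratively via a_{v+i} = u_i mod 2, u_{i+1} = (u_i − a_{v+i})/2:
  u_0 = 5/9;  a_3 = 1;  u_1 = (u_0 − 1)/2 = -2/9
  u_1 = -2/9;  a_4 = 0;  u_2 = (u_1 − 0)/2 = -1/9
  u_2 = -1/9;  a_5 = 1;  u_3 = (u_2 − 1)/2 = -5/9
Digits: (0, 0, 0, 1, 0, 1).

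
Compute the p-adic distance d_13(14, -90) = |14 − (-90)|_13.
d_13(14, -90) = 1/13

Step 1 — x − y = 14 − (-90) = 104. Step 2 — v_13(104) = 1 (factor: 104 = (13^1 · 8); the sign does not affect v_p). Step 3 — |x − y|_13 = 13^{-1} = 1/13.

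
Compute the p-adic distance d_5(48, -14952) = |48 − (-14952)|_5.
d_5(48, -14952) = 1/625

Step 1 — x − y = 48 − (-14952) = 15000. Step 2 — v_5(15000) = 4 (factor: 15000 = (5^4 · 24); the sign does not affect v_p). Step 3 — |x − y|_5 = 5^{-4} = 1/625.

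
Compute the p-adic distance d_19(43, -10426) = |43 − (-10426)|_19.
d_19(43, -10426) = 1/361

Step 1 — x − y = 43 − (-10426) = 10469. Step 2 — v_19(10469) = 2 (factor: 10469 = (19^2 · 29); the sign does not affect v_p). Step 3 — |x − y|_19 = 19^{-2} = 1/361.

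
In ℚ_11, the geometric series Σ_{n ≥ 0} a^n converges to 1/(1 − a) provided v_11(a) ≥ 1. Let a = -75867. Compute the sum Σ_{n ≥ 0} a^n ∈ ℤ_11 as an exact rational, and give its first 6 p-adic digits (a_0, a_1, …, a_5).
Σ a^n = 1/(1 − a) = 1/75868;  first 6 digits = (1, 0, 0, 9, 5, 10)

v_11(a) = 3 ≥ 1, so the series converges in ℤ_11 to 1/(1 − a) = 1/(1 − (-75867)) = 1/75868. Expand this rational in ℤ_11: compute digits iteratively via d_i = x_i mod 11, x_{i+1} = (x_i − d_i)/11. The first 6 digits are (1, 0, 0, 9, 5, 10).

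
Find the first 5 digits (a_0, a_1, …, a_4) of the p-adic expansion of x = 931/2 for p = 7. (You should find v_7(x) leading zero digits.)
(a_0, …, a_4) = (0, 0, 6, 4, 3)

v_7(931/2) = 2, so a_0 = ... = a_1 = 0. Factor out: x = 7^2 · u with u = 19/2 a unit in ℤ_7. Expand u iteratively via a_{v+i} = u_i mod 7, u_{i+1} = (u_i − a_{v+i})/7:
  u_0 = 19/2;  a_2 = 6;  u_1 = (u_0 − 6)/7 = 1/2
  u_1 = 1/2;  a_3 = 4;  u_2 = (u_1 − 4)/7 = -1/2
  u_2 = -1/2;  a_4 = 3;  u_3 = (u_2 − 3)/7 = -1/2
Digits: (0, 0, 6, 4, 3).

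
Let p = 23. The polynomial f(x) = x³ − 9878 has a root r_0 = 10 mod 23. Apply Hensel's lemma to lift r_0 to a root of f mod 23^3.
r_2 = 11533 (mod 12167)

Hensel: r_{i+1} = r_i − f(r_i)/f′(r_i) mod 23^{i+2}, where f′(x) = 3x². Iterate:
  r_0 = 10 (mod 23)
  r_1 = 424 (mod 529)
  r_2 = 11533 (mod 12167)
Final: r = 11533 with f(r) ≡ 0 mod 23^3.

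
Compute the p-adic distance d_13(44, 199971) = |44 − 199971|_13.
d_13(44, 199971) = 1/28561

Step 1 — x − y = 44 − 199971 = -199927. Step 2 — v_13(-199927) = 4 (factor: -199927 = −(13^4 · 7); the sign does not affect v_p). Step 3 — |x − y|_13 = 13^{-4} = 1/28561.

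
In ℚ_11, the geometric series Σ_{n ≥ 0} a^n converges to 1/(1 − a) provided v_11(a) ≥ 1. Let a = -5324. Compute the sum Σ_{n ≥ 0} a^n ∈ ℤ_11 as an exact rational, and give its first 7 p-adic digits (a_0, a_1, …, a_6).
Σ a^n = 1/(1 − a) = 1/5325;  first 7 digits = (1, 0, 0, 7, 10, 10, 4)

v_11(a) = 3 ≥ 1, so the series converges in ℤ_11 to 1/(1 − a) = 1/(1 − (-5324)) = 1/5325. Expand this rational in ℤ_11: compute digits iteratively via d_i = x_i mod 11, x_{i+1} = (x_i − d_i)/11. The first 7 digits are (1, 0, 0, 7, 10, 10, 4).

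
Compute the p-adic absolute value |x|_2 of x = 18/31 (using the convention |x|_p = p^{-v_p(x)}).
|18/31|_2 = 1/2

Step 1 — compute v_2(x) by factoring powers of 2 out of the numerator and denominator: v_2(18/31) = 1. Step 2 — apply |x|_p = p^{-v_p(x)} = 2^{-1} = 1/2.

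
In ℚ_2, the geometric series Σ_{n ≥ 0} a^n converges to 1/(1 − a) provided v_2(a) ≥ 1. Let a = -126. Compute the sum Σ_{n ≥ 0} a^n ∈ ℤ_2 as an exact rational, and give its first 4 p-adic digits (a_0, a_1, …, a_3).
Σ a^n = 1/(1 − a) = 1/127;  first 4 digits = (1, 1, 1, 1)

v_2(a) = 1 ≥ 1, so the series converges in ℤ_2 to 1/(1 − a) = 1/(1 − (-126)) = 1/127. Expand this rational in ℤ_2: compute digits iteratively via d_i = x_i mod 2, x_{i+1} = (x_i − d_i)/2. The first 4 digits are (1, 1, 1, 1).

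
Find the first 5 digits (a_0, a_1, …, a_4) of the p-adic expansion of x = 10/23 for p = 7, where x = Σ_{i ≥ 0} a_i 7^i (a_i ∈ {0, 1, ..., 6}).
(a_0, …, a_4) = (5, 3, 1, 1, 5)

v_7(10/23) = 0 (numerator and denominator both coprime to 7), so x ∈ ℤ_7^×. Compute digits iteratively via a_i = x_i mod 7, x_{i+1} = (x_i − a_i)/7, with x_0 = x:
  x_0 = 10/23;  a_0 = 5;  x_1 = (x_0 − 5)/7 = -15/23
  x_1 = -15/23;  a_1 = 3;  x_2 = (x_1 − 3)/7 = -12/23
  x_2 = -12/23;  a_2 = 1;  x_3 = (x_2 − 1)/7 = -5/23
  x_3 = -5/23;  a_3 = 1;  x_4 = (x_3 − 1)/7 = -4/23
  x_4 = -4/23;  a_4 = 5;  x_5 = (x_4 − 5)/7 = -17/23
Digits: (5, 3, 1, 1, 5).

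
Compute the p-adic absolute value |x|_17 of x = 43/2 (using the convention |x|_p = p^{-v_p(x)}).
|43/2|_17 = 1

Step 1 — compute v_17(x) by factoring powers of 17 out of the numerator and denominator: v_17(43/2) = 0. Step 2 — apply |x|_p = p^{-v_p(x)} = 17^{0} = 1.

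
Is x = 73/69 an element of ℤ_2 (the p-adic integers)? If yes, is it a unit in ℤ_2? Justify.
x ∈ ℤ_2^× (unit); v_2(x) = 0

ℤ_2 = {x ∈ ℚ_2 : v_2(x) ≥ 0} and ℤ_2^× = {x ∈ ℤ_2 : v_2(x) = 0}. Here v_2(73/69) = v_2(num) − v_2(den) = 0; compare against these criteria.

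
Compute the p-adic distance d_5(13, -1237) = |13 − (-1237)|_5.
d_5(13, -1237) = 1/625

Step 1 — x − y = 13 − (-1237) = 1250. Step 2 — v_5(1250) = 4 (factor: 1250 = (5^4 · 2); the sign does not affect v_p). Step 3 — |x − y|_5 = 5^{-4} = 1/625.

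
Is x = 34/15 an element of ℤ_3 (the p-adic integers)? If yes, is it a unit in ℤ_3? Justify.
x ∉ ℤ_3 (v_3(x) = -1 < 0)

ℤ_3 = {x ∈ ℚ_3 : v_3(x) ≥ 0} and ℤ_3^× = {x ∈ ℤ_3 : v_3(x) = 0}. Here v_3(34/15) = v_3(num) − v_3(den) = -1; compare against these criteria.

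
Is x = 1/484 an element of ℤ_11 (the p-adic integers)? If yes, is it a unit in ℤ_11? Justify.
x ∉ ℤ_11 (v_11(x) = -2 < 0)

ℤ_11 = {x ∈ ℚ_11 : v_11(x) ≥ 0} and ℤ_11^× = {x ∈ ℤ_11 : v_11(x) = 0}. Here v_11(1/484) = v_11(num) − v_11(den) = -2; compare against these criteria.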